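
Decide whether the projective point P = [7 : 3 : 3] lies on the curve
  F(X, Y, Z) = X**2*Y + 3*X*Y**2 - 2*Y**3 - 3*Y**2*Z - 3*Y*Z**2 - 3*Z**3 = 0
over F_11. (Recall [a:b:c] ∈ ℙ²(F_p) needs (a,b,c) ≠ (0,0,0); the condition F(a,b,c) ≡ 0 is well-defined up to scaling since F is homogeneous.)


F(7,3,3) ≡ 6 (mod 11); P is NOT on the curve.

Evaluate F(7, 3, 3) term-by-term (mod 11).
  X**2*Y ↦ 1·49·3·1 = 147
  3*X*Y**2 ↦ 3·7·9·1 = 189
  -2*Y**3 ↦ -2·1·27·1 = -54
  -3*Y**2*Z ↦ -3·1·9·3 = -81
  -3*Y*Z**2 ↦ -3·1·3·9 = -81
  -3*Z**3 ↦ -3·1·1·27 = -81
Sum: F(7, 3, 3) = (147) + (189) + (-54) + (-81) + (-81) + (-81) = 39.
Reducing mod 11: 39 ≡ 6 (mod 11).
Since F(a, b, c) ≡ 6 ≠ 0 (mod 11), P does NOT lie on the curve.


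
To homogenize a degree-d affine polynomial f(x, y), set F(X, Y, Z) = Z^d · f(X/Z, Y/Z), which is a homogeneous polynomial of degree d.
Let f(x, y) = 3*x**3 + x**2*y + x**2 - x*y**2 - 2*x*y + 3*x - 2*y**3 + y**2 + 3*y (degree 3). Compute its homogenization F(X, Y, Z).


F(X, Y, Z) = 3*X**3 + X**2*Y + X**2*Z - X*Y**2 - 2*X*Y*Z + 3*X*Z**2 - 2*Y**3 + Y**2*Z + 3*Y*Z**2

deg(f) = 3.
Substitute x = X/Z, y = Y/Z into f, then multiply by Z^3.
  monomial 3·x^3·y^0 ↦ 3·X^3·Y^0·Z^0.
  monomial 1·x^2·y^1 ↦ 1·X^2·Y^1·Z^0.
  monomial 1·x^2·y^0 ↦ 1·X^2·Y^0·Z^1.
  monomial -1·x^1·y^2 ↦ -1·X^1·Y^2·Z^0.
  monomial -2·x^1·y^1 ↦ -2·X^1·Y^1·Z^1.
  monomial 3·x^1·y^0 ↦ 3·X^1·Y^0·Z^2.
  monomial -2·x^0·y^3 ↦ -2·X^0·Y^3·Z^0.
  monomial 1·x^0·y^2 ↦ 1·X^0·Y^2·Z^1.
  monomial 3·x^0·y^1 ↦ 3·X^0·Y^1·Z^2.
Collecting: F(X, Y, Z) = 3*X**3 + X**2*Y + X**2*Z - X*Y**2 - 2*X*Y*Z + 3*X*Z**2 - 2*Y**3 + Y**2*Z + 3*Y*Z**2.


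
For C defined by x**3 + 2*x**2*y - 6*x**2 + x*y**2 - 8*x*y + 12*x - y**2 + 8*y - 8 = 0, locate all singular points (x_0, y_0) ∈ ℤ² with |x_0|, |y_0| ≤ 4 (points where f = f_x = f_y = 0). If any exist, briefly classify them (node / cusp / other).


Singular points: {(2, 0)}; classification: cusp.

Compute partial derivatives:
  f_x = 3*x**2 + 4*x*y - 12*x + y**2 - 8*y + 12.
  f_y = 2*x**2 + 2*x*y - 8*x - 2*y + 8.
Scan x_0 ∈ {−4, ..., 4}. For each x_0, f_y(x_0, y) is a polynomial in y; find its integer roots y ∈ {−4, ..., 4}, then test f_x and f at those candidates.
  x = -4: f_y(-4, y) = 72 - 10*y; no integer root y with |y| ≤ 4.
  x = -3: f_y(-3, y) = 50 - 8*y; no integer root y with |y| ≤ 4.
  x = -2: f_y(-2, y) = 32 - 6*y; no integer root y with |y| ≤ 4.
  x = -1: f_y(-1, y) = 18 - 4*y; no integer root y with |y| ≤ 4.
  x = 0: f_y(0, y) = 8 - 2*y; vanishes at y ∈ {4}. (0, 4): f_x = -4 ≠ 0.
  x = 1: f_y(1, y) = 2; no integer root y with |y| ≤ 4.
  x = 2: f_y(2, y) = 2*y; vanishes at y ∈ {0}. (2, 0): f_x = 0, f = 0 — SINGULAR.
  x = 3: f_y(3, y) = 4*y + 2; no integer root y with |y| ≤ 4.
  x = 4: f_y(4, y) = 6*y + 8; no integer root y with |y| ≤ 4.
Only singular point on the grid: (2, 0).
Classify: substitute x = 2 + u, y = 0 + v and expand: f = u**3 + 2*u**2*v + u*v**2 + v**2.
No constant or linear terms (consistent with a singular point). Quadratic part: v**2. Cubic part: u**3 + 2*u**2*v + u*v**2.
The quadratic part v**2 is a perfect square, so there is a single (double) tangent line v = 0, i.e. y = 0. Restricting the cubic part to that line (v = 0) leaves u**3 ≠ 0, so f is not divisible by v and the branch is v² ≈ -u**3 to lowest order — this is a cusp.
Classification: cusp.


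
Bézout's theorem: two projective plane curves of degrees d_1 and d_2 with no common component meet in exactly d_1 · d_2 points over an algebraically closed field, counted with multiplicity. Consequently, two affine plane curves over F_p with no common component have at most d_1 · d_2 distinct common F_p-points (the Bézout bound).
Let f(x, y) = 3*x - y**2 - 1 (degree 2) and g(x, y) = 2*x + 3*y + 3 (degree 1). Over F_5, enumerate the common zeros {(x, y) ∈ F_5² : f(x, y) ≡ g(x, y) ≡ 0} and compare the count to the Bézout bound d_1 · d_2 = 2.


Common zeros: ∅; count = 0; Bézout bound = 2.

deg(f) = 2, deg(g) = 1, so Bézout bound = 2.
Scan x ∈ F_5. For each x, list the y ∈ F_5 with f(x, y) ≡ 0 and those with g(x, y) ≡ 0 (mod 5); the common zeros in that column are the intersection.
  x = 0: f ≡ 0 at y ∈ {2, 3}; g ≡ 0 at y ∈ {4}; common: ∅.
  x = 1: f ≡ 0 at y ∈ ∅; g ≡ 0 at y ∈ {0}; common: ∅.
  x = 2: f ≡ 0 at y ∈ {0}; g ≡ 0 at y ∈ {1}; common: ∅.
  x = 3: f ≡ 0 at y ∈ ∅; g ≡ 0 at y ∈ {2}; common: ∅.
  x = 4: f ≡ 0 at y ∈ {1, 4}; g ≡ 0 at y ∈ {3}; common: ∅.
Collecting: common zeros = ∅, so the count is 0.
Comparison with the Bézout bound: 0 ≤ 2 = deg(f)·deg(g), as expected for curves with no common component (the affine F_5-count falls short of the bound because intersections may lie at infinity, over extension fields, or carry multiplicity).


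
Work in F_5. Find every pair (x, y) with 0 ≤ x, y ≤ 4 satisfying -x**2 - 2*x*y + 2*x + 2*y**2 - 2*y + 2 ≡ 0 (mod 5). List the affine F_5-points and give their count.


Affine F_5-points: {(2, 4)}; count = 1.

For each of the 25 pairs (x, y) ∈ F_5², evaluate f(x, y) mod 5. Record the zeros.
  x = 0: [0↦2, 1↦2, 2↦1, 3↦4, 4↦1]  zeros at y ∈ ∅
  x = 1: [0↦3, 1↦1, 2↦3, 3↦4, 4↦4]  zeros at y ∈ ∅
  x = 2: [0↦2, 1↦3, 2↦3, 3↦2, 4↦0]  zeros at y ∈ {4}
  x = 3: [0↦4, 1↦3, 2↦1, 3↦3, 4↦4]  zeros at y ∈ ∅
  x = 4: [0↦4, 1↦1, 2↦2, 3↦2, 4↦1]  zeros at y ∈ ∅
Collecting zeros: affine points = {(2, 4)}.
Total count |C(F_5)_aff| = 1.


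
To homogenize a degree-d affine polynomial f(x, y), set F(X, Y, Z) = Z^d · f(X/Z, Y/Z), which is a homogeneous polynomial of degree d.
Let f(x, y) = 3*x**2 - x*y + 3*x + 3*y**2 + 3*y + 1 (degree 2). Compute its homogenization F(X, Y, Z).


F(X, Y, Z) = 3*X**2 - X*Y + 3*X*Z + 3*Y**2 + 3*Y*Z + Z**2

deg(f) = 2.
Substitute x = X/Z, y = Y/Z into f, then multiply by Z^2.
  monomial 3·x^2·y^0 ↦ 3·X^2·Y^0·Z^0.
  monomial -1·x^1·y^1 ↦ -1·X^1·Y^1·Z^0.
  monomial 3·x^1·y^0 ↦ 3·X^1·Y^0·Z^1.
  monomial 3·x^0·y^2 ↦ 3·X^0·Y^2·Z^0.
  monomial 3·x^0·y^1 ↦ 3·X^0·Y^1·Z^1.
  monomial 1·x^0·y^0 ↦ 1·X^0·Y^0·Z^2.
Collecting: F(X, Y, Z) = 3*X**2 - X*Y + 3*X*Z + 3*Y**2 + 3*Y*Z + Z**2.


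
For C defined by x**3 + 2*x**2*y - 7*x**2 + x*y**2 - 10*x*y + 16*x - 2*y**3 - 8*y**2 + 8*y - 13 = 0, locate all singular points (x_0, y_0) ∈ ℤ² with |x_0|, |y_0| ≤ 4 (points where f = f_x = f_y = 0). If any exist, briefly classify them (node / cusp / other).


Singular points: {(3, -1)}; classification: cusp.

Compute partial derivatives:
  f_x = 3*x**2 + 4*x*y - 14*x + y**2 - 10*y + 16.
  f_y = 2*x**2 + 2*x*y - 10*x - 6*y**2 - 16*y + 8.
Scan x_0 ∈ {−4, ..., 4}. For each x_0, f_y(x_0, y) is a polynomial in y; find its integer roots y ∈ {−4, ..., 4}, then test f_x and f at those candidates.
  x = -4: f_y(-4, y) = -6*y**2 - 24*y + 80; no integer root y with |y| ≤ 4.
  x = -3: f_y(-3, y) = -6*y**2 - 22*y + 56; no integer root y with |y| ≤ 4.
  x = -2: f_y(-2, y) = -6*y**2 - 20*y + 36; no integer root y with |y| ≤ 4.
  x = -1: f_y(-1, y) = -6*y**2 - 18*y + 20; no integer root y with |y| ≤ 4.
  x = 0: f_y(0, y) = -6*y**2 - 16*y + 8; no integer root y with |y| ≤ 4.
  x = 1: f_y(1, y) = -6*y**2 - 14*y; vanishes at y ∈ {0}. (1, 0): f_x = 5 ≠ 0.
  x = 2: f_y(2, y) = -6*y**2 - 12*y - 4; no integer root y with |y| ≤ 4.
  x = 3: f_y(3, y) = -6*y**2 - 10*y - 4; vanishes at y ∈ {-1}. (3, -1): f_x = 0, f = 0 — SINGULAR.
  x = 4: f_y(4, y) = -6*y**2 - 8*y; vanishes at y ∈ {0}. (4, 0): f_x = 8 ≠ 0.
Only singular point on the grid: (3, -1).
Classify: substitute x = 3 + u, y = -1 + v and expand: f = u**3 + 2*u**2*v + u*v**2 - 2*v**3 + v**2.
No constant or linear terms (consistent with a singular point). Quadratic part: v**2. Cubic part: u**3 + 2*u**2*v + u*v**2 - 2*v**3.
The quadratic part v**2 is a perfect square, so there is a single (double) tangent line v = 0, i.e. y = -1. Restricting the cubic part to that line (v = 0) leaves u**3 ≠ 0, so f is not divisible by v and the branch is v² ≈ -u**3 to lowest order — this is a cusp.
Classification: cusp.


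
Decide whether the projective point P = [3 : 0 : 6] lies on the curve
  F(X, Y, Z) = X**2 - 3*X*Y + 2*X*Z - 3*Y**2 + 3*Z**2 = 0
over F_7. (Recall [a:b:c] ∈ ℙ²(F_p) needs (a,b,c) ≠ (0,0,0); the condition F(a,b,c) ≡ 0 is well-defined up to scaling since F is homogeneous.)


F(3,0,6) ≡ 6 (mod 7); P is NOT on the curve.

Evaluate F(3, 0, 6) term-by-term (mod 7).
  X**2 ↦ 1·9·1·1 = 9
  -3*X*Y ↦ -3·3·0·1 = 0
  2*X*Z ↦ 2·3·1·6 = 36
  -3*Y**2 ↦ -3·1·0·1 = 0
  3*Z**2 ↦ 3·1·1·36 = 108
Sum: F(3, 0, 6) = (9) + (0) + (36) + (0) + (108) = 153.
Reducing mod 7: 153 ≡ 6 (mod 7).
Since F(a, b, c) ≡ 6 ≠ 0 (mod 7), P does NOT lie on the curve.


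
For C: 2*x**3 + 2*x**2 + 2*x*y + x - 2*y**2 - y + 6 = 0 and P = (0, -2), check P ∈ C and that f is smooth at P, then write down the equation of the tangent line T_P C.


Tangent line at P: -3*x + 7*y + 14 = 0.

Step 1: f(0, -2) = 0, so P lies on C.
Step 2: partial derivatives
  f_x(x, y) = 6*x**2 + 4*x + 2*y + 1, f_y(x, y) = 2*x - 4*y - 1.
  f_x(P) = -3, f_y(P) = 7 (gradient nonzero, so P is smooth).
Step 3: tangent line at P: -3·(x − 0) + 7·(y − -2) = 0.
Expanding: -3*x + 7*y + 14 = 0.


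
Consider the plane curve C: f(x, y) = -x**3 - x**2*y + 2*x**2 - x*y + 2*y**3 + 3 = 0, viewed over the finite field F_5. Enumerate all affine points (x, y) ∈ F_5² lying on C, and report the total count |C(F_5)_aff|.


Affine F_5-points: {(0, 1), (4, 3)}; count = 2.

For each of the 25 pairs (x, y) ∈ F_5², evaluate f(x, y) mod 5. Record the zeros.
  x = 0: [0↦3, 1↦0, 2↦4, 3↦2, 4↦1]  zeros at y ∈ {1}
  x = 1: [0↦4, 1↦4, 2↦1, 3↦2, 4↦4]  zeros at y ∈ ∅
  x = 2: [0↦3, 1↦4, 2↦2, 3↦4, 4↦2]  zeros at y ∈ ∅
  x = 3: [0↦4, 1↦4, 2↦1, 3↦2, 4↦4]  zeros at y ∈ ∅
  x = 4: [0↦1, 1↦3, 2↦2, 3↦0, 4↦4]  zeros at y ∈ {3}
Collecting zeros: affine points = {(0, 1), (4, 3)}.
Total count |C(F_5)_aff| = 2.


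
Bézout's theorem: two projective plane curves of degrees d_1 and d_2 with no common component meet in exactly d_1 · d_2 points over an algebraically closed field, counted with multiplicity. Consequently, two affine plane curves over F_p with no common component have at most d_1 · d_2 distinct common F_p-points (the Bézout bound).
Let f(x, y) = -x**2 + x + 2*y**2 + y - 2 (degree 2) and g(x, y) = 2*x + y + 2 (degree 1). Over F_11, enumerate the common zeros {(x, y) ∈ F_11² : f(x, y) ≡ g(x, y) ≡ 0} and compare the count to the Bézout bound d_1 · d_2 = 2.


Common zeros: {(4, 1), (8, 4)}; count = 2; Bézout bound = 2.

deg(f) = 2, deg(g) = 1, so Bézout bound = 2.
Scan x ∈ F_11. For each x, list the y ∈ F_11 with f(x, y) ≡ 0 and those with g(x, y) ≡ 0 (mod 11); the common zeros in that column are the intersection.
  x = 0: f ≡ 0 at y ∈ ∅; g ≡ 0 at y ∈ {9}; common: ∅.
  x = 1: f ≡ 0 at y ∈ ∅; g ≡ 0 at y ∈ {7}; common: ∅.
  x = 2: f ≡ 0 at y ∈ {8}; g ≡ 0 at y ∈ {5}; common: ∅.
  x = 3: f ≡ 0 at y ∈ ∅; g ≡ 0 at y ∈ {3}; common: ∅.
  x = 4: f ≡ 0 at y ∈ {1, 4}; g ≡ 0 at y ∈ {1}; common: {1}.
  x = 5: f ≡ 0 at y ∈ {0, 5}; g ≡ 0 at y ∈ {10}; common: ∅.
  x = 6: f ≡ 0 at y ∈ {2, 3}; g ≡ 0 at y ∈ {8}; common: ∅.
  x = 7: f ≡ 0 at y ∈ {0, 5}; g ≡ 0 at y ∈ {6}; common: ∅.
  x = 8: f ≡ 0 at y ∈ {1, 4}; g ≡ 0 at y ∈ {4}; common: {4}.
  x = 9: f ≡ 0 at y ∈ ∅; g ≡ 0 at y ∈ {2}; common: ∅.
  x = 10: f ≡ 0 at y ∈ {8}; g ≡ 0 at y ∈ {0}; common: ∅.
Collecting: common zeros = {(4, 1), (8, 4)}, so the count is 2.
Comparison with the Bézout bound: 2 ≤ 2 = deg(f)·deg(g), as expected for curves with no common component (the bound is attained).


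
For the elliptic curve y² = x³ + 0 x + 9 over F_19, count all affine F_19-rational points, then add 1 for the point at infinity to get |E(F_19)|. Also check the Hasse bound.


Affine points = {(0, 3), (0, 16), (2, 6), (2, 13), (3, 6), (3, 13), (4, 4), (4, 15), (5, 1), (5, 18), (6, 4), (6, 15), (9, 4), (9, 15), (14, 6), (14, 13), (16, 1), (16, 18), (17, 1), (17, 18)}; affine count = 20; |E(F_19)| = 21.

Discriminant check: Δ ∝ 4a³ + 27b² = 4·0³ + 27·9² = 4·0 + 27·81 ≡ 2 (mod 19). Nonzero ⇒ E is nonsingular.
For each x ∈ F_19, compute rhs = x³ + 0·x + 9 mod 19, then count y ∈ F_19 with y² ≡ rhs.
  x = 0: rhs = 9, matching y values: 3, 16 (2 points).
  x = 1: rhs = 10, matching y values: none (0 points).
  x = 2: rhs = 17, matching y values: 6, 13 (2 points).
  x = 3: rhs = 17, matching y values: 6, 13 (2 points).
  x = 4: rhs = 16, matching y values: 4, 15 (2 points).
  x = 5: rhs = 1, matching y values: 1, 18 (2 points).
  x = 6: rhs = 16, matching y values: 4, 15 (2 points).
  x = 7: rhs = 10, matching y values: none (0 points).
  x = 8: rhs = 8, matching y values: none (0 points).
  x = 9: rhs = 16, matching y values: 4, 15 (2 points).
  x = 10: rhs = 2, matching y values: none (0 points).
  x = 11: rhs = 10, matching y values: none (0 points).
  x = 12: rhs = 8, matching y values: none (0 points).
  x = 13: rhs = 2, matching y values: none (0 points).
  x = 14: rhs = 17, matching y values: 6, 13 (2 points).
  x = 15: rhs = 2, matching y values: none (0 points).
  x = 16: rhs = 1, matching y values: 1, 18 (2 points).
  x = 17: rhs = 1, matching y values: 1, 18 (2 points).
  x = 18: rhs = 8, matching y values: none (0 points).
Total affine count: 20.
Full point count |E(F_19)| = 20 + 1 = 21.
Hasse bound: |21 − (19+1)| = |1| = 1 ≤ 2√19 ≈ 8.7178 ✓.


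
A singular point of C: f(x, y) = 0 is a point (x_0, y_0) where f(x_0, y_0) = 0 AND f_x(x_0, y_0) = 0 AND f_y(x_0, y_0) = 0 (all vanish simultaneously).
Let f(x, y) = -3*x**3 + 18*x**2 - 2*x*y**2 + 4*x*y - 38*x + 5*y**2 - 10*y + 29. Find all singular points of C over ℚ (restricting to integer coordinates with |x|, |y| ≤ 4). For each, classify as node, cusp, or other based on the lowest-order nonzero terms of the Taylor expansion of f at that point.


Singular points: {(2, 1)}; classification: cusp.

Compute partial derivatives:
  f_x = -9*x**2 + 36*x - 2*y**2 + 4*y - 38.
  f_y = -4*x*y + 4*x + 10*y - 10.
Scan x_0 ∈ {−4, ..., 4}. For each x_0, f_y(x_0, y) is a polynomial in y; find its integer roots y ∈ {−4, ..., 4}, then test f_x and f at those candidates.
  x = -4: f_y(-4, y) = 26*y - 26; vanishes at y ∈ {1}. (-4, 1): f_x = -324 ≠ 0.
  x = -3: f_y(-3, y) = 22*y - 22; vanishes at y ∈ {1}. (-3, 1): f_x = -225 ≠ 0.
  x = -2: f_y(-2, y) = 18*y - 18; vanishes at y ∈ {1}. (-2, 1): f_x = -144 ≠ 0.
  x = -1: f_y(-1, y) = 14*y - 14; vanishes at y ∈ {1}. (-1, 1): f_x = -81 ≠ 0.
  x = 0: f_y(0, y) = 10*y - 10; vanishes at y ∈ {1}. (0, 1): f_x = -36 ≠ 0.
  x = 1: f_y(1, y) = 6*y - 6; vanishes at y ∈ {1}. (1, 1): f_x = -9 ≠ 0.
  x = 2: f_y(2, y) = 2*y - 2; vanishes at y ∈ {1}. (2, 1): f_x = 0, f = 0 — SINGULAR.
  x = 3: f_y(3, y) = 2 - 2*y; vanishes at y ∈ {1}. (3, 1): f_x = -9 ≠ 0.
  x = 4: f_y(4, y) = 6 - 6*y; vanishes at y ∈ {1}. (4, 1): f_x = -36 ≠ 0.
Only singular point on the grid: (2, 1).
Classify: substitute x = 2 + u, y = 1 + v and expand: f = -3*u**3 - 2*u*v**2 + v**2.
No constant or linear terms (consistent with a singular point). Quadratic part: v**2. Cubic part: -3*u**3 - 2*u*v**2.
The quadratic part v**2 is a perfect square, so there is a single (double) tangent line v = 0, i.e. y = 1. Restricting the cubic part to that line (v = 0) leaves -3*u**3 ≠ 0, so f is not divisible by v and the branch is v² ≈ 3*u**3 to lowest order — this is a cusp.
Classification: cusp.


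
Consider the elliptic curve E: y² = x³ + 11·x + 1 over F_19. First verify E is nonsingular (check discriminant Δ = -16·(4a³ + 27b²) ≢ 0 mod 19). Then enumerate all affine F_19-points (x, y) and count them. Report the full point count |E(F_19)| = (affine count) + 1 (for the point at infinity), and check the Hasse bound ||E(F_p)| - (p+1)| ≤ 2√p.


Affine points = {(0, 1), (0, 18), (3, 2), (3, 17), (6, 6), (6, 13), (10, 3), (10, 16), (11, 3), (11, 16), (13, 2), (13, 17), (14, 7), (14, 12), (15, 8), (15, 11), (16, 6), (16, 13), (17, 3), (17, 16)}; affine count = 20; |E(F_19)| = 21.

Discriminant check: Δ ∝ 4a³ + 27b² = 4·11³ + 27·1² = 4·1331 + 27·1 ≡ 12 (mod 19). Nonzero ⇒ E is nonsingular.
For each x ∈ F_19, compute rhs = x³ + 11·x + 1 mod 19, then count y ∈ F_19 with y² ≡ rhs.
  x = 0: rhs = 1, matching y values: 1, 18 (2 points).
  x = 1: rhs = 13, matching y values: none (0 points).
  x = 2: rhs = 12, matching y values: none (0 points).
  x = 3: rhs = 4, matching y values: 2, 17 (2 points).
  x = 4: rhs = 14, matching y values: none (0 points).
  x = 5: rhs = 10, matching y values: none (0 points).
  x = 6: rhs = 17, matching y values: 6, 13 (2 points).
  x = 7: rhs = 3, matching y values: none (0 points).
  x = 8: rhs = 12, matching y values: none (0 points).
  x = 9: rhs = 12, matching y values: none (0 points).
  x = 10: rhs = 9, matching y values: 3, 16 (2 points).
  x = 11: rhs = 9, matching y values: 3, 16 (2 points).
  x = 12: rhs = 18, matching y values: none (0 points).
  x = 13: rhs = 4, matching y values: 2, 17 (2 points).
  x = 14: rhs = 11, matching y values: 7, 12 (2 points).
  x = 15: rhs = 7, matching y values: 8, 11 (2 points).
  x = 16: rhs = 17, matching y values: 6, 13 (2 points).
  x = 17: rhs = 9, matching y values: 3, 16 (2 points).
  x = 18: rhs = 8, matching y values: none (0 points).
Total affine count: 20.
Full point count |E(F_19)| = 20 + 1 = 21.
Hasse bound: |21 − (19+1)| = |1| = 1 ≤ 2√19 ≈ 8.7178 ✓.


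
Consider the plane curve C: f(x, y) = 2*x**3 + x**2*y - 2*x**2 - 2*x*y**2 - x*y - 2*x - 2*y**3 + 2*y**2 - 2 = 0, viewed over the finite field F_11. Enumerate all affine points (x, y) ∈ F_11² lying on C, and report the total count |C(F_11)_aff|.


Affine F_11-points: {(0, 9), (1, 4), (2, 1), (2, 10), (3, 3), (5, 1), (5, 8), (5, 9), (6, 8), (6, 10), (7, 0), (8, 8), (8, 9), (9, 0), (10, 1), (10, 2), (10, 10)}; count = 17.

For each of the 121 pairs (x, y) ∈ F_11², evaluate f(x, y) mod 11. Record the zeros.
  x = 0: [0↦9, 1↦9, 2↦1, 3↦6, 4↦1, 5↦7, 6↦1, 7↦4, 8↦4, 9↦0, 10↦2]  zeros at y ∈ {9}
  x = 1: [0↦7, 1↦5, 2↦2, 3↦8, 4↦0, 5↦10, 6↦4, 7↦3, 8↦6, 9↦1, 10↦9]  zeros at y ∈ {4}
  x = 2: [0↦2, 1↦0, 2↦4, 3↦2, 4↦4, 5↦9, 6↦5, 7↦2, 8↦10, 9↦6, 10↦0]  zeros at y ∈ {1, 10}
  x = 3: [0↦6, 1↦6, 2↦8, 3↦0, 4↦3, 5↦5, 6↦5, 7↦2, 8↦6, 9↦5, 10↦9]  zeros at y ∈ {3}
  x = 4: [0↦9, 1↦2, 2↦4, 3↦3, 4↦9, 5↦10, 6↦5, 7↦4, 8↦6, 9↦10, 10↦4]  zeros at y ∈ ∅
  x = 5: [0↦1, 1↦0, 2↦4, 3↦1, 4↦1, 5↦3, 6↦6, 7↦9, 8↦0, 9↦0, 10↦8]  zeros at y ∈ {1, 8, 9}
  x = 6: [0↦5, 1↦1, 2↦9, 3↦6, 4↦2, 5↦7, 6↦9, 7↦7, 8↦0, 9↦9, 10↦0]  zeros at y ∈ {8, 10}
  x = 7: [0↦0, 1↦6, 2↦9, 3↦8, 4↦2, 5↦1, 6↦4, 7↦10, 8↦7, 9↦5, 10↦3]  zeros at y ∈ {0}
  x = 8: [0↦9, 1↦5, 2↦5, 3↦8, 4↦2, 5↦8, 6↦3, 7↦8, 8↦0, 9↦0, 10↦7]  zeros at y ∈ {8, 9}
  x = 9: [0↦0, 1↦10, 2↦9, 3↦7, 4↦3, 5↦7, 6↦7, 7↦2, 8↦2, 9↦6, 10↦2]  zeros at y ∈ {0}
  x = 10: [0↦7, 1↦0, 2↦0, 3↦6, 4↦6, 5↦10, 6↦6, 7↦4, 8↦3, 9↦2, 10↦0]  zeros at y ∈ {1, 2, 10}
Collecting zeros: affine points = {(0, 9), (1, 4), (2, 1), (2, 10), (3, 3), (5, 1), (5, 8), (5, 9), (6, 8), (6, 10), (7, 0), (8, 8), (8, 9), (9, 0), (10, 1), (10, 2), (10, 10)}.
Total count |C(F_11)_aff| = 17.


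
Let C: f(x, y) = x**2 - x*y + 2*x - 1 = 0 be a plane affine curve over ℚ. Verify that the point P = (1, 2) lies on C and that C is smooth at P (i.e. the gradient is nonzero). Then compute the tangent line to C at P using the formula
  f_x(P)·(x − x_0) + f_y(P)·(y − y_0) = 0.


Tangent line at P: 2*x - y = 0.

Step 1: f(1, 2) = 0, so P lies on C.
Step 2: partial derivatives
  f_x(x, y) = 2*x - y + 2, f_y(x, y) = -x.
  f_x(P) = 2, f_y(P) = -1 (gradient nonzero, so P is smooth).
Step 3: tangent line at P: 2·(x − 1) + -1·(y − 2) = 0.
Expanding: 2*x - y = 0.


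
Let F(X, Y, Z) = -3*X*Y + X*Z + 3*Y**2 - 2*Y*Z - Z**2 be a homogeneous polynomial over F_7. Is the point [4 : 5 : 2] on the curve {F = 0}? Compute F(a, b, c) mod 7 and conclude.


F(4,5,2) ≡ 6 (mod 7); P is NOT on the curve.

Evaluate F(4, 5, 2) term-by-term (mod 7).
  -3*X*Y ↦ -3·4·5·1 = -60
  X*Z ↦ 1·4·1·2 = 8
  3*Y**2 ↦ 3·1·25·1 = 75
  -2*Y*Z ↦ -2·1·5·2 = -20
  -Z**2 ↦ -1·1·1·4 = -4
Sum: F(4, 5, 2) = (-60) + (8) + (75) + (-20) + (-4) = -1.
Reducing mod 7: -1 ≡ 6 (mod 7).
Since F(a, b, c) ≡ 6 ≠ 0 (mod 7), P does NOT lie on the curve.


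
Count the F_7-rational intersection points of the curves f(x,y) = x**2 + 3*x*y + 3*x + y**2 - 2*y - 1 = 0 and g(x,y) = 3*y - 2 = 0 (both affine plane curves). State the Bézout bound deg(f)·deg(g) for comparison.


Common zeros: ∅; count = 0; Bézout bound = 2.

deg(f) = 2, deg(g) = 1, so Bézout bound = 2.
Scan x ∈ F_7. For each x, list the y ∈ F_7 with f(x, y) ≡ 0 and those with g(x, y) ≡ 0 (mod 7); the common zeros in that column are the intersection.
  x = 0: f ≡ 0 at y ∈ {4, 5}; g ≡ 0 at y ∈ {3}; common: ∅.
  x = 1: f ≡ 0 at y ∈ ∅; g ≡ 0 at y ∈ {3}; common: ∅.
  x = 2: f ≡ 0 at y ∈ {1, 2}; g ≡ 0 at y ∈ {3}; common: ∅.
  x = 3: f ≡ 0 at y ∈ {2, 5}; g ≡ 0 at y ∈ {3}; common: ∅.
  x = 4: f ≡ 0 at y ∈ ∅; g ≡ 0 at y ∈ {3}; common: ∅.
  x = 5: f ≡ 0 at y ∈ ∅; g ≡ 0 at y ∈ {3}; common: ∅.
  x = 6: f ≡ 0 at y ∈ {1, 4}; g ≡ 0 at y ∈ {3}; common: ∅.
Collecting: common zeros = ∅, so the count is 0.
Comparison with the Bézout bound: 0 ≤ 2 = deg(f)·deg(g), as expected for curves with no common component (the affine F_7-count falls short of the bound because intersections may lie at infinity, over extension fields, or carry multiplicity).


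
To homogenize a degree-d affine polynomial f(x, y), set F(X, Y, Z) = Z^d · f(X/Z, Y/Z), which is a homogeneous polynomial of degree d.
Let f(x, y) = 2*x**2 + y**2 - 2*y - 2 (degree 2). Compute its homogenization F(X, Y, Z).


F(X, Y, Z) = 2*X**2 + Y**2 - 2*Y*Z - 2*Z**2

deg(f) = 2.
Substitute x = X/Z, y = Y/Z into f, then multiply by Z^2.
  monomial 2·x^2·y^0 ↦ 2·X^2·Y^0·Z^0.
  monomial 1·x^0·y^2 ↦ 1·X^0·Y^2·Z^0.
  monomial -2·x^0·y^1 ↦ -2·X^0·Y^1·Z^1.
  monomial -2·x^0·y^0 ↦ -2·X^0·Y^0·Z^2.
Collecting: F(X, Y, Z) = 2*X**2 + Y**2 - 2*Y*Z - 2*Z**2.


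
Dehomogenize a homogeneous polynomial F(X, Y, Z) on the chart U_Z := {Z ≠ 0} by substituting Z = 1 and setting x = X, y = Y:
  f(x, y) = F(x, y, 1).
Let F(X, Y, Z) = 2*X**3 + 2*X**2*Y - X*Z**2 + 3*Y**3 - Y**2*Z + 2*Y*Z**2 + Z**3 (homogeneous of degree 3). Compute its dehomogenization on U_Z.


f(x, y) = 2*x**3 + 2*x**2*y - x + 3*y**3 - y**2 + 2*y + 1

On U_Z we set Z = 1. Each monomial c·X^i·Y^j·Z^k in F becomes c·x^i·y^j·1^k = c·x^i·y^j.
Substituting Z = 1: F(X, Y, 1) = 2*x**3 + 2*x**2*y - x + 3*y**3 - y**2 + 2*y + 1.
Note: deg(f) ≤ deg(F) = 3; strict inequality happens when F is divisible by Z (lost terms).


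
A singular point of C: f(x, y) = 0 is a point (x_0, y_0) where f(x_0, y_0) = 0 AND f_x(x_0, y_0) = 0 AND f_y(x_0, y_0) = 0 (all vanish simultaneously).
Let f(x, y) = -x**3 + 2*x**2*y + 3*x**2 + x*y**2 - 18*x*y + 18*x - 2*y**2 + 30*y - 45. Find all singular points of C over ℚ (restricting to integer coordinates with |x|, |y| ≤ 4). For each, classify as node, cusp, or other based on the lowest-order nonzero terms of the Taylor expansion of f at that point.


Singular points: {(3, 3)}; classification: cusp.

Compute partial derivatives:
  f_x = -3*x**2 + 4*x*y + 6*x + y**2 - 18*y + 18.
  f_y = 2*x**2 + 2*x*y - 18*x - 4*y + 30.
Scan x_0 ∈ {−4, ..., 4}. For each x_0, f_y(x_0, y) is a polynomial in y; find its integer roots y ∈ {−4, ..., 4}, then test f_x and f at those candidates.
  x = -4: f_y(-4, y) = 134 - 12*y; no integer root y with |y| ≤ 4.
  x = -3: f_y(-3, y) = 102 - 10*y; no integer root y with |y| ≤ 4.
  x = -2: f_y(-2, y) = 74 - 8*y; no integer root y with |y| ≤ 4.
  x = -1: f_y(-1, y) = 50 - 6*y; no integer root y with |y| ≤ 4.
  x = 0: f_y(0, y) = 30 - 4*y; no integer root y with |y| ≤ 4.
  x = 1: f_y(1, y) = 14 - 2*y; no integer root y with |y| ≤ 4.
  x = 2: f_y(2, y) = 2; no integer root y with |y| ≤ 4.
  x = 3: f_y(3, y) = 2*y - 6; vanishes at y ∈ {3}. (3, 3): f_x = 0, f = 0 — SINGULAR.
  x = 4: f_y(4, y) = 4*y - 10; no integer root y with |y| ≤ 4.
Only singular point on the grid: (3, 3).
Classify: substitute x = 3 + u, y = 3 + v and expand: f = -u**3 + 2*u**2*v + u*v**2 + v**2.
No constant or linear terms (consistent with a singular point). Quadratic part: v**2. Cubic part: -u**3 + 2*u**2*v + u*v**2.
The quadratic part v**2 is a perfect square, so there is a single (double) tangent line v = 0, i.e. y = 3. Restricting the cubic part to that line (v = 0) leaves -u**3 ≠ 0, so f is not divisible by v and the branch is v² ≈ u**3 to lowest order — this is a cusp.
Classification: cusp.


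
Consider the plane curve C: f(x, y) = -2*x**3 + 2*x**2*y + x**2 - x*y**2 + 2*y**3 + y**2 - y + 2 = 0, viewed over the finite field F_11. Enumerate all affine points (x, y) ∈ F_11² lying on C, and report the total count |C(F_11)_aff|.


Affine F_11-points: {(2, 9), (3, 3), (3, 4), (3, 5), (4, 0), (4, 2), (4, 5), (5, 1), (6, 9), (7, 8), (7, 9), (8, 1), (9, 0)}; count = 13.

For each of the 121 pairs (x, y) ∈ F_11², evaluate f(x, y) mod 11. Record the zeros.
  x = 0: [0↦2, 1↦4, 2↦9, 3↦7, 4↦10, 5↦8, 6↦2, 7↦4, 8↦4, 9↦3, 10↦2]  zeros at y ∈ ∅
  x = 1: [0↦1, 1↦4, 2↦8, 3↦3, 4↦1, 5↦3, 6↦10, 7↦1, 8↦10, 9↦5, 10↦9]  zeros at y ∈ ∅
  x = 2: [0↦1, 1↦9, 2↦5, 3↦1, 4↦9, 5↦8, 6↦10, 7↦5, 8↦5, 9↦0, 10↦2]  zeros at y ∈ {9}
  x = 3: [0↦1, 1↦7, 2↦10, 3↦0, 4↦0, 5↦0, 6↦1, 7↦4, 8↦10, 9↦9, 10↦2]  zeros at y ∈ {3, 4, 5}
  x = 4: [0↦0, 1↦8, 2↦0, 3↦10, 4↦6, 5↦0, 6↦4, 7↦8, 8↦2, 9↦9, 10↦8]  zeros at y ∈ {0, 2, 5}
  x = 5: [0↦8, 1↦0, 2↦7, 3↦8, 4↦4, 5↦7, 6↦7, 7↦5, 8↦2, 9↦10, 10↦8]  zeros at y ∈ {1}
  x = 6: [0↦2, 1↦4, 2↦8, 3↦4, 4↦4, 5↦9, 6↦9, 7↦5, 8↦9, 9↦0, 10↦1]  zeros at y ∈ {9}
  x = 7: [0↦3, 1↦8, 2↦2, 3↦8, 4↦5, 5↦5, 6↦9, 7↦7, 8↦0, 9↦0, 10↦8]  zeros at y ∈ {8, 9}
  x = 8: [0↦10, 1↦0, 2↦10, 3↦8, 4↦6, 5↦5, 6↦6, 7↦10, 8↦7, 9↦9, 10↦6]  zeros at y ∈ {1}
  x = 9: [0↦0, 1↦1, 2↦9, 3↦3, 4↦6, 5↦8, 6↦10, 7↦2, 8↦7, 9↦4, 10↦5]  zeros at y ∈ {0}
  x = 10: [0↦5, 1↦10, 2↦9, 3↦3, 4↦4, 5↦2, 6↦9, 7↦4, 8↦10, 9↦6, 10↦4]  zeros at y ∈ ∅
Collecting zeros: affine points = {(2, 9), (3, 3), (3, 4), (3, 5), (4, 0), (4, 2), (4, 5), (5, 1), (6, 9), (7, 8), (7, 9), (8, 1), (9, 0)}.
Total count |C(F_11)_aff| = 13.


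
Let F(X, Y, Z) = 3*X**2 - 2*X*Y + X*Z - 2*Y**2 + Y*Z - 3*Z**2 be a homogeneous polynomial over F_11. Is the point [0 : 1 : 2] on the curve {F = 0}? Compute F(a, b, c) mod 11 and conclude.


F(0,1,2) ≡ 10 (mod 11); P is NOT on the curve.

Evaluate F(0, 1, 2) term-by-term (mod 11).
  3*X**2 ↦ 3·0·1·1 = 0
  -2*X*Y ↦ -2·0·1·1 = 0
  X*Z ↦ 1·0·1·2 = 0
  -2*Y**2 ↦ -2·1·1·1 = -2
  Y*Z ↦ 1·1·1·2 = 2
  -3*Z**2 ↦ -3·1·1·4 = -12
Sum: F(0, 1, 2) = (0) + (0) + (0) + (-2) + (2) + (-12) = -12.
Reducing mod 11: -12 ≡ 10 (mod 11).
Since F(a, b, c) ≡ 10 ≠ 0 (mod 11), P does NOT lie on the curve.


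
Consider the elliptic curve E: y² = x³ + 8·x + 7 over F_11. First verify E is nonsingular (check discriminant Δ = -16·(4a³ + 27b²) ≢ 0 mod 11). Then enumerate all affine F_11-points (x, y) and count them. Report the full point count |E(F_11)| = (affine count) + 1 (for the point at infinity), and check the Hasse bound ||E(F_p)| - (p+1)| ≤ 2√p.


Affine points = {(1, 4), (1, 7), (2, 3), (2, 8), (3, 5), (3, 6), (4, 2), (4, 9), (8, 0), (9, 4), (9, 7), (10, 3), (10, 8)}; affine count = 13; |E(F_11)| = 14.

Discriminant check: Δ ∝ 4a³ + 27b² = 4·8³ + 27·7² = 4·512 + 27·49 ≡ 5 (mod 11). Nonzero ⇒ E is nonsingular.
For each x ∈ F_11, compute rhs = x³ + 8·x + 7 mod 11, then count y ∈ F_11 with y² ≡ rhs.
  x = 0: rhs = 7, matching y values: none (0 points).
  x = 1: rhs = 5, matching y values: 4, 7 (2 points).
  x = 2: rhs = 9, matching y values: 3, 8 (2 points).
  x = 3: rhs = 3, matching y values: 5, 6 (2 points).
  x = 4: rhs = 4, matching y values: 2, 9 (2 points).
  x = 5: rhs = 7, matching y values: none (0 points).
  x = 6: rhs = 7, matching y values: none (0 points).
  x = 7: rhs = 10, matching y values: none (0 points).
  x = 8: rhs = 0, matching y values: 0 (1 points).
  x = 9: rhs = 5, matching y values: 4, 7 (2 points).
  x = 10: rhs = 9, matching y values: 3, 8 (2 points).
Total affine count: 13.
Full point count |E(F_11)| = 13 + 1 = 14.
Hasse bound: |14 − (11+1)| = |2| = 2 ≤ 2√11 ≈ 6.6332 ✓.


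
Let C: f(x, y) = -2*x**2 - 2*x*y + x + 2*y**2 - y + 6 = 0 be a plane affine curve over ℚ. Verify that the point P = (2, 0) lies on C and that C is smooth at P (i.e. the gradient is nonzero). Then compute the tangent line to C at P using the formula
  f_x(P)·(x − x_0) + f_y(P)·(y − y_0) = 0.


Tangent line at P: -7*x - 5*y + 14 = 0.

Step 1: f(2, 0) = 0, so P lies on C.
Step 2: partial derivatives
  f_x(x, y) = -4*x - 2*y + 1, f_y(x, y) = -2*x + 4*y - 1.
  f_x(P) = -7, f_y(P) = -5 (gradient nonzero, so P is smooth).
Step 3: tangent line at P: -7·(x − 2) + -5·(y − 0) = 0.
Expanding: -7*x - 5*y + 14 = 0.


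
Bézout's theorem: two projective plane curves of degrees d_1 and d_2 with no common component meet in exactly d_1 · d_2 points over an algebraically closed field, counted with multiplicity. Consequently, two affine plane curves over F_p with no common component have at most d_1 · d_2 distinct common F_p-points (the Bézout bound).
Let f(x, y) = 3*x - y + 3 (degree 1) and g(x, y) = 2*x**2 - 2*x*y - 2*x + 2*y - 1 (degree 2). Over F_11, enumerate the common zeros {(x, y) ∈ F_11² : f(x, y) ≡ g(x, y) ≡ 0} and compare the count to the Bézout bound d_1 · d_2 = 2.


Common zeros: ∅; count = 0; Bézout bound = 2.

deg(f) = 1, deg(g) = 2, so Bézout bound = 2.
Scan x ∈ F_11. For each x, list the y ∈ F_11 with f(x, y) ≡ 0 and those with g(x, y) ≡ 0 (mod 11); the common zeros in that column are the intersection.
  x = 0: f ≡ 0 at y ∈ {3}; g ≡ 0 at y ∈ {6}; common: ∅.
  x = 1: f ≡ 0 at y ∈ {6}; g ≡ 0 at y ∈ ∅; common: ∅.
  x = 2: f ≡ 0 at y ∈ {9}; g ≡ 0 at y ∈ {7}; common: ∅.
  x = 3: f ≡ 0 at y ∈ {1}; g ≡ 0 at y ∈ {0}; common: ∅.
  x = 4: f ≡ 0 at y ∈ {4}; g ≡ 0 at y ∈ {2}; common: ∅.
  x = 5: f ≡ 0 at y ∈ {7}; g ≡ 0 at y ∈ {9}; common: ∅.
  x = 6: f ≡ 0 at y ∈ {10}; g ≡ 0 at y ∈ {7}; common: ∅.
  x = 7: f ≡ 0 at y ∈ {2}; g ≡ 0 at y ∈ {6}; common: ∅.
  x = 8: f ≡ 0 at y ∈ {5}; g ≡ 0 at y ∈ {4}; common: ∅.
  x = 9: f ≡ 0 at y ∈ {8}; g ≡ 0 at y ∈ {0}; common: ∅.
  x = 10: f ≡ 0 at y ∈ {0}; g ≡ 0 at y ∈ {2}; common: ∅.
Collecting: common zeros = ∅, so the count is 0.
Comparison with the Bézout bound: 0 ≤ 2 = deg(f)·deg(g), as expected for curves with no common component (the affine F_11-count falls short of the bound because intersections may lie at infinity, over extension fields, or carry multiplicity).


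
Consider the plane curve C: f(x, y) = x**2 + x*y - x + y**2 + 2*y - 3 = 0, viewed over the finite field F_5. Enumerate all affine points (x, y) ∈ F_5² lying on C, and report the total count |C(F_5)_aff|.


Affine F_5-points: {(0, 1), (0, 2), (1, 3), (1, 4), (2, 3), (4, 2)}; count = 6.

For each of the 25 pairs (x, y) ∈ F_5², evaluate f(x, y) mod 5. Record the zeros.
  x = 0: [0↦2, 1↦0, 2↦0, 3↦2, 4↦1]  zeros at y ∈ {1, 2}
  x = 1: [0↦2, 1↦1, 2↦2, 3↦0, 4↦0]  zeros at y ∈ {3, 4}
  x = 2: [0↦4, 1↦4, 2↦1, 3↦0, 4↦1]  zeros at y ∈ {3}
  x = 3: [0↦3, 1↦4, 2↦2, 3↦2, 4↦4]  zeros at y ∈ ∅
  x = 4: [0↦4, 1↦1, 2↦0, 3↦1, 4↦4]  zeros at y ∈ {2}
Collecting zeros: affine points = {(0, 1), (0, 2), (1, 3), (1, 4), (2, 3), (4, 2)}.
Total count |C(F_5)_aff| = 6.


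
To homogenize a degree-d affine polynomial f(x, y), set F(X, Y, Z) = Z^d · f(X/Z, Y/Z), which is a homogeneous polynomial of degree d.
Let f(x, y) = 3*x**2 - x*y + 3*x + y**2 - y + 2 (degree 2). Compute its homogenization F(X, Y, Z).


F(X, Y, Z) = 3*X**2 - X*Y + 3*X*Z + Y**2 - Y*Z + 2*Z**2

deg(f) = 2.
Substitute x = X/Z, y = Y/Z into f, then multiply by Z^2.
  monomial 3·x^2·y^0 ↦ 3·X^2·Y^0·Z^0.
  monomial -1·x^1·y^1 ↦ -1·X^1·Y^1·Z^0.
  monomial 3·x^1·y^0 ↦ 3·X^1·Y^0·Z^1.
  monomial 1·x^0·y^2 ↦ 1·X^0·Y^2·Z^0.
  monomial -1·x^0·y^1 ↦ -1·X^0·Y^1·Z^1.
  monomial 2·x^0·y^0 ↦ 2·X^0·Y^0·Z^2.
Collecting: F(X, Y, Z) = 3*X**2 - X*Y + 3*X*Z + Y**2 - Y*Z + 2*Z**2.


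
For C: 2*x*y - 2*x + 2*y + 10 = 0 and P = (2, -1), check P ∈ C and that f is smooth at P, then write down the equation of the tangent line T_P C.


Tangent line at P: -4*x + 6*y + 14 = 0.

Step 1: f(2, -1) = 0, so P lies on C.
Step 2: partial derivatives
  f_x(x, y) = 2*y - 2, f_y(x, y) = 2*x + 2.
  f_x(P) = -4, f_y(P) = 6 (gradient nonzero, so P is smooth).
Step 3: tangent line at P: -4·(x − 2) + 6·(y − -1) = 0.
Expanding: -4*x + 6*y + 14 = 0.


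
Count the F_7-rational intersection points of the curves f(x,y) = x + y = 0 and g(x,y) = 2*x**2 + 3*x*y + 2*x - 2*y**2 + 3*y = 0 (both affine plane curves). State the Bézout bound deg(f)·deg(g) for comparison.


Common zeros: {(0, 0), (2, 5)}; count = 2; Bézout bound = 2.

deg(f) = 1, deg(g) = 2, so Bézout bound = 2.
Scan x ∈ F_7. For each x, list the y ∈ F_7 with f(x, y) ≡ 0 and those with g(x, y) ≡ 0 (mod 7); the common zeros in that column are the intersection.
  x = 0: f ≡ 0 at y ∈ {0}; g ≡ 0 at y ∈ {0, 5}; common: {0}.
  x = 1: f ≡ 0 at y ∈ {6}; g ≡ 0 at y ∈ ∅; common: ∅.
  x = 2: f ≡ 0 at y ∈ {5}; g ≡ 0 at y ∈ {3, 5}; common: {5}.
  x = 3: f ≡ 0 at y ∈ {4}; g ≡ 0 at y ∈ {3}; common: ∅.
  x = 4: f ≡ 0 at y ∈ {3}; g ≡ 0 at y ∈ ∅; common: ∅.
  x = 5: f ≡ 0 at y ∈ {2}; g ≡ 0 at y ∈ ∅; common: ∅.
  x = 6: f ≡ 0 at y ∈ {1}; g ≡ 0 at y ∈ {0}; common: ∅.
Collecting: common zeros = {(0, 0), (2, 5)}, so the count is 2.
Comparison with the Bézout bound: 2 ≤ 2 = deg(f)·deg(g), as expected for curves with no common component (the bound is attained).


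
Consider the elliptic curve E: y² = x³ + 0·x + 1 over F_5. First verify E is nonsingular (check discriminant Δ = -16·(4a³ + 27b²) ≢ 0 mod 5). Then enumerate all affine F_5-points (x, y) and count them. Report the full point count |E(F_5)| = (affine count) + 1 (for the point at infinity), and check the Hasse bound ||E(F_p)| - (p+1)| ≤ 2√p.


Affine points = {(0, 1), (0, 4), (2, 2), (2, 3), (4, 0)}; affine count = 5; |E(F_5)| = 6.

Discriminant check: Δ ∝ 4a³ + 27b² = 4·0³ + 27·1² = 4·0 + 27·1 ≡ 2 (mod 5). Nonzero ⇒ E is nonsingular.
For each x ∈ F_5, compute rhs = x³ + 0·x + 1 mod 5, then count y ∈ F_5 with y² ≡ rhs.
  x = 0: rhs = 1, matching y values: 1, 4 (2 points).
  x = 1: rhs = 2, matching y values: none (0 points).
  x = 2: rhs = 4, matching y values: 2, 3 (2 points).
  x = 3: rhs = 3, matching y values: none (0 points).
  x = 4: rhs = 0, matching y values: 0 (1 points).
Total affine count: 5.
Full point count |E(F_5)| = 5 + 1 = 6.
Hasse bound: |6 − (5+1)| = |0| = 0 ≤ 2√5 ≈ 4.4721 ✓.


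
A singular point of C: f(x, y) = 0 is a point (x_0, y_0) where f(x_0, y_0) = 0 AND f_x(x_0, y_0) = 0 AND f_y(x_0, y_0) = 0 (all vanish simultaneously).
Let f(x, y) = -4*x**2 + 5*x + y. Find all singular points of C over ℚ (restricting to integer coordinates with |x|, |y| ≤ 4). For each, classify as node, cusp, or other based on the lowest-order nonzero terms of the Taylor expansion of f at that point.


No singular points in the scanned grid; C is smooth there.

Compute partial derivatives:
  f_x = 5 - 8*x.
  f_y = 1.
f_y = 1 is a nonzero constant, so f_y never vanishes: no point (x, y) can satisfy f = f_x = f_y = 0. In particular no (x, y) ∈ {−4, ..., 4}² is singular; the curve is smooth.


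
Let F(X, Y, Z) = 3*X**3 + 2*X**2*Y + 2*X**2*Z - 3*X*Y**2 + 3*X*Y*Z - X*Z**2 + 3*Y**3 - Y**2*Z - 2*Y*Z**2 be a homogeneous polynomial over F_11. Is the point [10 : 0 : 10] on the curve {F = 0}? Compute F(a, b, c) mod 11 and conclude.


F(10,0,10) ≡ 7 (mod 11); P is NOT on the curve.

Evaluate F(10, 0, 10) term-by-term (mod 11).
  3*X**3 ↦ 3·1000·1·1 = 3000
  2*X**2*Y ↦ 2·100·0·1 = 0
  2*X**2*Z ↦ 2·100·1·10 = 2000
  -3*X*Y**2 ↦ -3·10·0·1 = 0
  3*X*Y*Z ↦ 3·10·0·10 = 0
  -X*Z**2 ↦ -1·10·1·100 = -1000
  3*Y**3 ↦ 3·1·0·1 = 0
  -Y**2*Z ↦ -1·1·0·10 = 0
  -2*Y*Z**2 ↦ -2·1·0·100 = 0
Sum: F(10, 0, 10) = (3000) + (0) + (2000) + (0) + (0) + (-1000) + (0) + (0) + (0) = 4000.
Reducing mod 11: 4000 ≡ 7 (mod 11).
Since F(a, b, c) ≡ 7 ≠ 0 (mod 11), P does NOT lie on the curve.


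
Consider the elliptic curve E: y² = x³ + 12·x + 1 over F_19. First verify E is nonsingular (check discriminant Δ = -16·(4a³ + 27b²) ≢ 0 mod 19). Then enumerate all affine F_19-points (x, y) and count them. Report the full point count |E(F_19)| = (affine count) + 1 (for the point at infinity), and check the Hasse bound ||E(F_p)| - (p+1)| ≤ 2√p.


Affine points = {(0, 1), (0, 18), (3, 8), (3, 11), (6, 2), (6, 17), (8, 1), (8, 18), (10, 0), (11, 1), (11, 18), (12, 7), (12, 12), (13, 6), (13, 13), (14, 5), (14, 14), (17, 8), (17, 11), (18, 8), (18, 11)}; affine count = 21; |E(F_19)| = 22.

Discriminant check: Δ ∝ 4a³ + 27b² = 4·12³ + 27·1² = 4·1728 + 27·1 ≡ 4 (mod 19). Nonzero ⇒ E is nonsingular.
For each x ∈ F_19, compute rhs = x³ + 12·x + 1 mod 19, then count y ∈ F_19 with y² ≡ rhs.
  x = 0: rhs = 1, matching y values: 1, 18 (2 points).
  x = 1: rhs = 14, matching y values: none (0 points).
  x = 2: rhs = 14, matching y values: none (0 points).
  x = 3: rhs = 7, matching y values: 8, 11 (2 points).
  x = 4: rhs = 18, matching y values: none (0 points).
  x = 5: rhs = 15, matching y values: none (0 points).
  x = 6: rhs = 4, matching y values: 2, 17 (2 points).
  x = 7: rhs = 10, matching y values: none (0 points).
  x = 8: rhs = 1, matching y values: 1, 18 (2 points).
  x = 9: rhs = 2, matching y values: none (0 points).
  x = 10: rhs = 0, matching y values: 0 (1 points).
  x = 11: rhs = 1, matching y values: 1, 18 (2 points).
  x = 12: rhs = 11, matching y values: 7, 12 (2 points).
  x = 13: rhs = 17, matching y values: 6, 13 (2 points).
  x = 14: rhs = 6, matching y values: 5, 14 (2 points).
  x = 15: rhs = 3, matching y values: none (0 points).
  x = 16: rhs = 14, matching y values: none (0 points).
  x = 17: rhs = 7, matching y values: 8, 11 (2 points).
  x = 18: rhs = 7, matching y values: 8, 11 (2 points).
Total affine count: 21.
Full point count |E(F_19)| = 21 + 1 = 22.
Hasse bound: |22 − (19+1)| = |2| = 2 ≤ 2√19 ≈ 8.7178 ✓.


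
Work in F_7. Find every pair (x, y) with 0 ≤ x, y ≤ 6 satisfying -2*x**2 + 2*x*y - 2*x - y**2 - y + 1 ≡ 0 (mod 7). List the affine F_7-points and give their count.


Affine F_7-points: {(2, 5)}; count = 1.

For each of the 49 pairs (x, y) ∈ F_7², evaluate f(x, y) mod 7. Record the zeros.
  x = 0: [0↦1, 1↦6, 2↦2, 3↦3, 4↦2, 5↦6, 6↦1]  zeros at y ∈ ∅
  x = 1: [0↦4, 1↦4, 2↦2, 3↦5, 4↦6, 5↦5, 6↦2]  zeros at y ∈ ∅
  x = 2: [0↦3, 1↦5, 2↦5, 3↦3, 4↦6, 5↦0, 6↦6]  zeros at y ∈ {5}
  x = 3: [0↦5, 1↦2, 2↦4, 3↦4, 4↦2, 5↦5, 6↦6]  zeros at y ∈ ∅
  x = 4: [0↦3, 1↦2, 2↦6, 3↦1, 4↦1, 5↦6, 6↦2]  zeros at y ∈ ∅
  x = 5: [0↦4, 1↦5, 2↦4, 3↦1, 4↦3, 5↦3, 6↦1]  zeros at y ∈ ∅
  x = 6: [0↦1, 1↦4, 2↦5, 3↦4, 4↦1, 5↦3, 6↦3]  zeros at y ∈ ∅
Collecting zeros: affine points = {(2, 5)}.
Total count |C(F_7)_aff| = 1.
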